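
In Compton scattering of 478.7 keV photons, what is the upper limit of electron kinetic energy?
312.1137 keV

Maximum energy transfer occurs at θ = 180° (backscattering).

Initial photon: E₀ = 478.7 keV → λ₀ = 2.5900 pm

Maximum Compton shift (at 180°):
Δλ_max = 2λ_C = 2 × 2.4263 = 4.8526 pm

Final wavelength:
λ' = 2.5900 + 4.8526 = 7.4426 pm

Minimum photon energy (maximum energy to electron):
E'_min = hc/λ' = 166.5863 keV

Maximum electron kinetic energy:
K_max = E₀ - E'_min = 478.7000 - 166.5863 = 312.1137 keV

(Intermediate values are shown rounded; full precision is carried through to the final answer.)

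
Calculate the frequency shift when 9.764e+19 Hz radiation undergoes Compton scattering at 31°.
9.903e+18 Hz (decrease)

Convert frequency to wavelength (c = 299792458 m/s):
λ₀ = c/f₀ = 299792458/9.764e+19 = 3.0703857e-12 m = 3.0704 pm

Calculate Compton shift:
Δλ = λ_C(1 - cos(31°)) = 0.3466 pm

Final wavelength:
λ' = λ₀ + Δλ = 3.0704 + 0.3466 = 3.4169 pm

Final frequency:
f' = c/λ' = 299792458/3.4169421e-12 = 8.7737061e+19 Hz

Frequency shift (decrease):
Δf = f₀ - f' = 9.764e+19 - 8.7737061e+19 = 9.903e+18 Hz

(Intermediate values are shown rounded; full precision is carried through to the final answer.)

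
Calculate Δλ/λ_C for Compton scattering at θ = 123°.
1.5446 λ_C

The Compton shift formula is:
Δλ = λ_C(1 - cos θ)

Dividing both sides by λ_C:
Δλ/λ_C = 1 - cos θ

For θ = 123°:
Δλ/λ_C = 1 - cos(123°)
Δλ/λ_C = 1 - -0.5446
Δλ/λ_C = 1.5446

This means the shift is 1.5446 × λ_C = 3.7478 pm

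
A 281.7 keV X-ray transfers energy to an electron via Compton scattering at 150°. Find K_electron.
142.8419 keV

By energy conservation: K_e = E_initial - E_final

First find the scattered photon energy:
Initial wavelength: λ = hc/E = 4.4013 pm
Compton shift: Δλ = λ_C(1 - cos(150°)) = 4.5276 pm
Final wavelength: λ' = 4.4013 + 4.5276 = 8.9288 pm
Final photon energy: E' = hc/λ' = 138.8581 keV

Electron kinetic energy:
K_e = E - E' = 281.7000 - 138.8581 = 142.8419 keV

(Intermediate values are shown rounded; full precision is carried through to the final answer.)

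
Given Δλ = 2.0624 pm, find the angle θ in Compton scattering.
81.37°

From the Compton formula Δλ = λ_C(1 - cos θ), we can solve for θ:

cos θ = 1 - Δλ/λ_C

Given:
- Δλ = 2.0624 pm
- λ_C = h/(m_e·c) ≈ 2.42631024 pm

cos θ = 1 - 2.0624/2.42631024
cos θ = 1 - 0.850015
cos θ = 0.149985

θ = arccos(0.149985)
θ = 81.37°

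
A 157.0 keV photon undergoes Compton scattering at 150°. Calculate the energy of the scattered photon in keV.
99.7890 keV

First convert energy to wavelength:
λ = hc/E, with hc ≈ 1239.842 keV·pm (i.e. 1239.842 eV·nm)

For E = 157.0 keV = 157000 eV:
λ = 1239.842 keV·pm / 157.0 keV
λ = 7.8971 pm

Calculate the Compton shift:
Δλ = λ_C(1 - cos(150°)) = 2.4263 × 1.8660
Δλ = 4.5276 pm

Final wavelength:
λ' = 7.8971 + 4.5276 = 12.4246 pm

Final energy:
E' = hc/λ' = 1239.842 / 12.4246 = 99.7890 keV

(Intermediate values are shown rounded; full precision is carried through to the final answer.)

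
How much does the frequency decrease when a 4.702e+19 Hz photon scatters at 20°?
1.055e+18 Hz (decrease)

Convert frequency to wavelength (c = 299792458 m/s):
λ₀ = c/f₀ = 299792458/4.702e+19 = 6.3758498e-12 m = 6.3758 pm

Calculate Compton shift:
Δλ = λ_C(1 - cos(20°)) = 0.1463 pm

Final wavelength:
λ' = λ₀ + Δλ = 6.3758 + 0.1463 = 6.5222 pm

Final frequency:
f' = c/λ' = 299792458/6.5221742e-12 = 4.5965110e+19 Hz

Frequency shift (decrease):
Δf = f₀ - f' = 4.702e+19 - 4.5965110e+19 = 1.055e+18 Hz

(Intermediate values are shown rounded; full precision is carried through to the final answer.)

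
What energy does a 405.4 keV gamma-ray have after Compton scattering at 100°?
209.9309 keV

First convert energy to wavelength:
λ = hc/E, with hc ≈ 1239.842 keV·pm (i.e. 1239.842 eV·nm)

For E = 405.4 keV = 405400 eV:
λ = 1239.842 keV·pm / 405.4 keV
λ = 3.0583 pm

Calculate the Compton shift:
Δλ = λ_C(1 - cos(100°)) = 2.4263 × 1.1736
Δλ = 2.8476 pm

Final wavelength:
λ' = 3.0583 + 2.8476 = 5.9060 pm

Final energy:
E' = hc/λ' = 1239.842 / 5.9060 = 209.9309 keV

(Intermediate values are shown rounded; full precision is carried through to the final answer.)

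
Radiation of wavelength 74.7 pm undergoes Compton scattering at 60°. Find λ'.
75.9132 pm

Using the Compton formula: λ' = λ + λ_C(1 − cos θ)

For θ = 60°, cos θ = 1/2 (exact) = 0.5000, so:
1 − cos 60° = 1 − (1/2) = 0.5000

Δλ = λ_C × 0.5000 = 2.4263 × 0.5000 = 1.2132 pm

λ' = 74.7 + 1.2132 = 75.9132 pm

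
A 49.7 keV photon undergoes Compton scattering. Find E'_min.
41.6066 keV (at θ = 180°)

The scattered photon has minimum energy when its wavelength is maximum, i.e., when the Compton shift Δλ = λ_C(1 − cos θ) is maximum. This occurs at θ = 180° (backscattering), giving Δλ_max = 2λ_C = 4.8526 pm.

Initial wavelength: λ₀ = hc/E₀ = 24.9465 pm
Maximum final wavelength: λ'_max = λ₀ + 2λ_C = 24.9465 + 4.8526 = 29.7991 pm
Minimum final energy: E'_min = hc/λ'_max = 41.6066 keV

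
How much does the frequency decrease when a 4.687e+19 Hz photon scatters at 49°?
5.409e+18 Hz (decrease)

Convert frequency to wavelength (c = 299792458 m/s):
λ₀ = c/f₀ = 299792458/4.687e+19 = 6.3962547e-12 m = 6.3963 pm

Calculate Compton shift:
Δλ = λ_C(1 - cos(49°)) = 0.8345 pm

Final wavelength:
λ' = λ₀ + Δλ = 6.3963 + 0.8345 = 7.2308 pm

Final frequency:
f' = c/λ' = 299792458/7.2307622e-12 = 4.1460699e+19 Hz

Frequency shift (decrease):
Δf = f₀ - f' = 4.687e+19 - 4.1460699e+19 = 5.409e+18 Hz

(Intermediate values are shown rounded; full precision is carried through to the final answer.)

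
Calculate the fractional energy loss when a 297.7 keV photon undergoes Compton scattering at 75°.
0.3016 (or 30.16%)

Calculate initial and final photon energies:

Initial: E₀ = 297.7 keV → λ₀ = 4.1647 pm
Compton shift: Δλ = 1.7983 pm
Final wavelength: λ' = 5.9631 pm
Final energy: E' = 207.9200 keV

Fractional energy loss:
(E₀ - E')/E₀ = (297.7000 - 207.9200)/297.7000
= 89.7800/297.7000
= 0.3016
= 30.16%

(Intermediate values are shown rounded; full precision is carried through to the final answer.)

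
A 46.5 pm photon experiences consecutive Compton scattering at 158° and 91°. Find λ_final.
53.6446 pm

Apply Compton shift twice:

First scattering at θ₁ = 158°:
Δλ₁ = λ_C(1 - cos(158°))
Δλ₁ = 2.4263 × 1.9272
Δλ₁ = 4.6759 pm

After first scattering:
λ₁ = 46.5 + 4.6759 = 51.1759 pm

Second scattering at θ₂ = 91°:
Δλ₂ = λ_C(1 - cos(91°))
Δλ₂ = 2.4263 × 1.0175
Δλ₂ = 2.4687 pm

Final wavelength:
λ₂ = 51.1759 + 2.4687 = 53.6446 pm

Total shift: Δλ_total = 4.6759 + 2.4687 = 7.1446 pm

(Intermediate values are shown rounded; full precision is carried through to the final answer.)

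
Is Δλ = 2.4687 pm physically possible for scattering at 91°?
Yes, consistent

Calculate the expected shift for θ = 91°:

Δλ_expected = λ_C(1 - cos(91°))
Δλ_expected = 2.4263 × (1 - cos(91°))
Δλ_expected = 2.4263 × 1.0175
Δλ_expected = 2.4687 pm

Given shift: 2.4687 pm
Expected shift: 2.4687 pm
Difference: 0.0000 pm

The values match. This is consistent with Compton scattering at the stated angle.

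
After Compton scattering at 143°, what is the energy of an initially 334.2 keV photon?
153.5612 keV

First convert energy to wavelength:
λ = hc/E, with hc ≈ 1239.842 keV·pm (i.e. 1239.842 eV·nm)

For E = 334.2 keV = 334200 eV:
λ = 1239.842 keV·pm / 334.2 keV
λ = 3.7099 pm

Calculate the Compton shift:
Δλ = λ_C(1 - cos(143°)) = 2.4263 × 1.7986
Δλ = 4.3640 pm

Final wavelength:
λ' = 3.7099 + 4.3640 = 8.0739 pm

Final energy:
E' = hc/λ' = 1239.842 / 8.0739 = 153.5612 keV

(Intermediate values are shown rounded; full precision is carried through to the final answer.)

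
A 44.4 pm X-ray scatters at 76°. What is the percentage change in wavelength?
4.1426%

Calculate the Compton shift:
Δλ = λ_C(1 - cos(76°))
Δλ = 2.4263 × (1 - cos(76°))
Δλ = 2.4263 × 0.7581
Δλ = 1.8393 pm

Percentage change:
(Δλ/λ₀) × 100 = (1.8393/44.4) × 100
= 4.1426%

(Intermediate values are shown rounded; full precision is carried through to the final answer.)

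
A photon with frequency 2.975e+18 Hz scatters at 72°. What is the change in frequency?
4.869e+16 Hz (decrease)

Convert frequency to wavelength (c = 299792458 m/s):
λ₀ = c/f₀ = 299792458/2.975e+18 = 1.0077057e-10 m = 100.7706 pm

Calculate Compton shift:
Δλ = λ_C(1 - cos(72°)) = 1.6765 pm

Final wavelength:
λ' = λ₀ + Δλ = 100.7706 + 1.6765 = 102.4471 pm

Final frequency:
f' = c/λ' = 299792458/1.0244711e-10 = 2.9263144e+18 Hz

Frequency shift (decrease):
Δf = f₀ - f' = 2.975e+18 - 2.9263144e+18 = 4.869e+16 Hz

(Intermediate values are shown rounded; full precision is carried through to the final answer.)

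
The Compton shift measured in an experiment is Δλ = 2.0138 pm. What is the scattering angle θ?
80.21°

From the Compton formula Δλ = λ_C(1 - cos θ), we can solve for θ:

cos θ = 1 - Δλ/λ_C

Given:
- Δλ = 2.0138 pm
- λ_C = h/(m_e·c) ≈ 2.42631024 pm

cos θ = 1 - 2.0138/2.42631024
cos θ = 1 - 0.829985
cos θ = 0.170015

θ = arccos(0.170015)
θ = 80.21°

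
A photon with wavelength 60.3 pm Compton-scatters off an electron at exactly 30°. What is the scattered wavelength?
60.6251 pm

Using the Compton formula: λ' = λ + λ_C(1 − cos θ)

For θ = 30°, cos θ = √3/2 (exact) ≈ 0.8660, so:
1 − cos 30° = 1 − (√3/2) ≈ 0.1340

Δλ = λ_C × 0.1340 = 2.4263 × 0.1340 = 0.3251 pm

λ' = 60.3 + 0.3251 = 60.6251 pm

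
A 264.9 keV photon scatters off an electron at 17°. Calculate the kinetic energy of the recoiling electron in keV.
5.8675 keV

By energy conservation: K_e = E_initial - E_final

First find the scattered photon energy:
Initial wavelength: λ = hc/E = 4.6804 pm
Compton shift: Δλ = λ_C(1 - cos(17°)) = 0.1060 pm
Final wavelength: λ' = 4.6804 + 0.1060 = 4.7864 pm
Final photon energy: E' = hc/λ' = 259.0325 keV

Electron kinetic energy:
K_e = E - E' = 264.9000 - 259.0325 = 5.8675 keV

(Intermediate values are shown rounded; full precision is carried through to the final answer.)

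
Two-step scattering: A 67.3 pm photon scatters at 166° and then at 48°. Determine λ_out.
72.8833 pm

Apply Compton shift twice:

First scattering at θ₁ = 166°:
Δλ₁ = λ_C(1 - cos(166°))
Δλ₁ = 2.4263 × 1.9703
Δλ₁ = 4.7805 pm

After first scattering:
λ₁ = 67.3 + 4.7805 = 72.0805 pm

Second scattering at θ₂ = 48°:
Δλ₂ = λ_C(1 - cos(48°))
Δλ₂ = 2.4263 × 0.3309
Δλ₂ = 0.8028 pm

Final wavelength:
λ₂ = 72.0805 + 0.8028 = 72.8833 pm

Total shift: Δλ_total = 4.7805 + 0.8028 = 5.5833 pm

(Intermediate values are shown rounded; full precision is carried through to the final answer.)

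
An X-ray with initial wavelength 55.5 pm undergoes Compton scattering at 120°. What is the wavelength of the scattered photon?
59.1395 pm

Using the Compton scattering formula:
λ' = λ + Δλ = λ + λ_C(1 - cos θ)

Given:
- Initial wavelength λ = 55.5 pm
- Scattering angle θ = 120°
- Compton wavelength λ_C ≈ 2.4263 pm

Calculate the shift:
Δλ = 2.4263 × (1 - cos(120°))
Δλ = 2.4263 × 1.5000
Δλ = 3.6395 pm

Final wavelength:
λ' = 55.5 + 3.6395 = 59.1395 pm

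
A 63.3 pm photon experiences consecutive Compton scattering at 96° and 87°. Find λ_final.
68.2793 pm

Apply Compton shift twice:

First scattering at θ₁ = 96°:
Δλ₁ = λ_C(1 - cos(96°))
Δλ₁ = 2.4263 × 1.1045
Δλ₁ = 2.6799 pm

After first scattering:
λ₁ = 63.3 + 2.6799 = 65.9799 pm

Second scattering at θ₂ = 87°:
Δλ₂ = λ_C(1 - cos(87°))
Δλ₂ = 2.4263 × 0.9477
Δλ₂ = 2.2993 pm

Final wavelength:
λ₂ = 65.9799 + 2.2993 = 68.2793 pm

Total shift: Δλ_total = 2.6799 + 2.2993 = 4.9793 pm

(Intermediate values are shown rounded; full precision is carried through to the final answer.)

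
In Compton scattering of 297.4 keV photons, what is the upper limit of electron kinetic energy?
159.9690 keV

Maximum energy transfer occurs at θ = 180° (backscattering).

Initial photon: E₀ = 297.4 keV → λ₀ = 4.1689 pm

Maximum Compton shift (at 180°):
Δλ_max = 2λ_C = 2 × 2.4263 = 4.8526 pm

Final wavelength:
λ' = 4.1689 + 4.8526 = 9.0216 pm

Minimum photon energy (maximum energy to electron):
E'_min = hc/λ' = 137.4310 keV

Maximum electron kinetic energy:
K_max = E₀ - E'_min = 297.4000 - 137.4310 = 159.9690 keV

(Intermediate values are shown rounded; full precision is carried through to the final answer.)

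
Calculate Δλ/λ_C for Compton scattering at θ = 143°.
1.7986 λ_C

The Compton shift formula is:
Δλ = λ_C(1 - cos θ)

Dividing both sides by λ_C:
Δλ/λ_C = 1 - cos θ

For θ = 143°:
Δλ/λ_C = 1 - cos(143°)
Δλ/λ_C = 1 - -0.7986
Δλ/λ_C = 1.7986

This means the shift is 1.7986 × λ_C = 4.3640 pm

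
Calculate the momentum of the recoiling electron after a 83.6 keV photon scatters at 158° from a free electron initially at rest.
7.7229e-23 kg·m/s

The electron is initially at rest, so by conservation of momentum:
p⃗_e = p⃗₀ − p⃗'  (incident photon momentum minus scattered photon momentum)

Photon momentum magnitudes (p = h/λ = E/c):
λ₀ = hc/E₀ = 14.8306 pm → p₀ = h/λ₀ = 4.4678e-23 kg·m/s
Δλ = λ_C(1 − cos 158°) = 4.6759 pm
λ' = 19.5066 pm → p' = h/λ' = 3.3968e-23 kg·m/s

The scattered photon makes angle θ = 158° with the incident direction, so by the law of cosines:
|p⃗_e|² = p₀² + p'² − 2p₀p'cos θ
|p⃗_e|² = (4.4678e-23)² + (3.3968e-23)² − 2·4.4678e-23·3.3968e-23·cos(158°)
|p⃗_e| = 7.7229e-23 kg·m/s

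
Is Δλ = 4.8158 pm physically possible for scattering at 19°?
No, inconsistent

Calculate the expected shift for θ = 19°:

Δλ_expected = λ_C(1 - cos(19°))
Δλ_expected = 2.4263 × (1 - cos(19°))
Δλ_expected = 2.4263 × 0.0545
Δλ_expected = 0.1322 pm

Given shift: 4.8158 pm
Expected shift: 0.1322 pm
Difference: 4.6836 pm

The values do not match. The given shift corresponds to θ ≈ 170.0°, not 19°.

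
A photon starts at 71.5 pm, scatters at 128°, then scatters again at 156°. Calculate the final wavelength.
80.0630 pm

Apply Compton shift twice:

First scattering at θ₁ = 128°:
Δλ₁ = λ_C(1 - cos(128°))
Δλ₁ = 2.4263 × 1.6157
Δλ₁ = 3.9201 pm

After first scattering:
λ₁ = 71.5 + 3.9201 = 75.4201 pm

Second scattering at θ₂ = 156°:
Δλ₂ = λ_C(1 - cos(156°))
Δλ₂ = 2.4263 × 1.9135
Δλ₂ = 4.6429 pm

Final wavelength:
λ₂ = 75.4201 + 4.6429 = 80.0630 pm

Total shift: Δλ_total = 3.9201 + 4.6429 = 8.5630 pm

(Intermediate values are shown rounded; full precision is carried through to the final answer.)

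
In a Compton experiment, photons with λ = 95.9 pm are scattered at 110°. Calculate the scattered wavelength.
99.1562 pm

Using the Compton scattering formula:
λ' = λ + Δλ = λ + λ_C(1 - cos θ)

Given:
- Initial wavelength λ = 95.9 pm
- Scattering angle θ = 110°
- Compton wavelength λ_C ≈ 2.4263 pm

Calculate the shift:
Δλ = 2.4263 × (1 - cos(110°))
Δλ = 2.4263 × 1.3420
Δλ = 3.2562 pm

Final wavelength:
λ' = 95.9 + 3.2562 = 99.1562 pm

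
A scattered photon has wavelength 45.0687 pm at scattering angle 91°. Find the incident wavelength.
42.6000 pm

From λ' = λ + Δλ, we have λ = λ' - Δλ

First calculate the Compton shift:
Δλ = λ_C(1 - cos θ)
Δλ = 2.4263 × (1 - cos(91°))
Δλ = 2.4263 × 1.0175
Δλ = 2.4687 pm

Initial wavelength:
λ = λ' - Δλ
λ = 45.0687 - 2.4687
λ = 42.6000 pm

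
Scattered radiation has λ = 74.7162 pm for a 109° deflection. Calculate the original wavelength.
71.5000 pm

From λ' = λ + Δλ, we have λ = λ' - Δλ

First calculate the Compton shift:
Δλ = λ_C(1 - cos θ)
Δλ = 2.4263 × (1 - cos(109°))
Δλ = 2.4263 × 1.3256
Δλ = 3.2162 pm

Initial wavelength:
λ = λ' - Δλ
λ = 74.7162 - 3.2162
λ = 71.5000 pm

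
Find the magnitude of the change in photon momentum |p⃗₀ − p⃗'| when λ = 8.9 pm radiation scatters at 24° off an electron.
3.0648e-23 kg·m/s

Photon momentum magnitude is p = h/λ.

Initial momentum:
p₀ = h/λ = 6.6261e-34/8.9000e-12 = 7.4450e-23 kg·m/s

After scattering:
λ' = λ + Δλ = 8.9 + 0.2098 = 9.1098 pm
p' = h/λ' = 6.6261e-34/9.1098e-12 = 7.2736e-23 kg·m/s

Momentum is a vector; the scattered photon's direction makes angle θ = 24° with the incident direction. The magnitude of the vector change Δp⃗ = p⃗₀ − p⃗' is found from the law of cosines:
|Δp⃗|² = p₀² + p'² − 2p₀p'cos θ
|Δp⃗|² = (7.4450e-23)² + (7.2736e-23)² − 2·7.4450e-23·7.2736e-23·cos(24°)
|Δp⃗| = 3.0648e-23 kg·m/s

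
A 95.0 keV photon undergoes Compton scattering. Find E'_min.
69.2510 keV (at θ = 180°)

The scattered photon has minimum energy when its wavelength is maximum, i.e., when the Compton shift Δλ = λ_C(1 − cos θ) is maximum. This occurs at θ = 180° (backscattering), giving Δλ_max = 2λ_C = 4.8526 pm.

Initial wavelength: λ₀ = hc/E₀ = 13.0510 pm
Maximum final wavelength: λ'_max = λ₀ + 2λ_C = 13.0510 + 4.8526 = 17.9036 pm
Minimum final energy: E'_min = hc/λ'_max = 69.2510 keV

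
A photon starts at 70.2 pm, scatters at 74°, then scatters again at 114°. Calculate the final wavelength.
75.3707 pm

Apply Compton shift twice:

First scattering at θ₁ = 74°:
Δλ₁ = λ_C(1 - cos(74°))
Δλ₁ = 2.4263 × 0.7244
Δλ₁ = 1.7575 pm

After first scattering:
λ₁ = 70.2 + 1.7575 = 71.9575 pm

Second scattering at θ₂ = 114°:
Δλ₂ = λ_C(1 - cos(114°))
Δλ₂ = 2.4263 × 1.4067
Δλ₂ = 3.4132 pm

Final wavelength:
λ₂ = 71.9575 + 3.4132 = 75.3707 pm

Total shift: Δλ_total = 1.7575 + 3.4132 = 5.1707 pm

(Intermediate values are shown rounded; full precision is carried through to the final answer.)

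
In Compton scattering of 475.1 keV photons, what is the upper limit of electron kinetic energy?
308.9518 keV

Maximum energy transfer occurs at θ = 180° (backscattering).

Initial photon: E₀ = 475.1 keV → λ₀ = 2.6096 pm

Maximum Compton shift (at 180°):
Δλ_max = 2λ_C = 2 × 2.4263 = 4.8526 pm

Final wavelength:
λ' = 2.6096 + 4.8526 = 7.4623 pm

Minimum photon energy (maximum energy to electron):
E'_min = hc/λ' = 166.1482 keV

Maximum electron kinetic energy:
K_max = E₀ - E'_min = 475.1000 - 166.1482 = 308.9518 keV

(Intermediate values are shown rounded; full precision is carried through to the final answer.)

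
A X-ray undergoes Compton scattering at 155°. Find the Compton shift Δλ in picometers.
4.6253 pm

Using the Compton scattering formula:
Δλ = λ_C(1 - cos θ)

where λ_C = h/(m_e·c) ≈ 2.4263 pm is the Compton wavelength of an electron.

For θ = 155°:
cos(155°) = -0.9063
1 - cos(155°) = 1.9063

Δλ = 2.4263 × 1.9063
Δλ = 4.6253 pm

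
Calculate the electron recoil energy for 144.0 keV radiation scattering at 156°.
50.4473 keV

By energy conservation: K_e = E_initial - E_final

First find the scattered photon energy:
Initial wavelength: λ = hc/E = 8.6100 pm
Compton shift: Δλ = λ_C(1 - cos(156°)) = 4.6429 pm
Final wavelength: λ' = 8.6100 + 4.6429 = 13.2529 pm
Final photon energy: E' = hc/λ' = 93.5527 keV

Electron kinetic energy:
K_e = E - E' = 144.0000 - 93.5527 = 50.4473 keV

(Intermediate values are shown rounded; full precision is carried through to the final answer.)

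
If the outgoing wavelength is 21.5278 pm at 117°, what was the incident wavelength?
18.0000 pm

From λ' = λ + Δλ, we have λ = λ' - Δλ

First calculate the Compton shift:
Δλ = λ_C(1 - cos θ)
Δλ = 2.4263 × (1 - cos(117°))
Δλ = 2.4263 × 1.4540
Δλ = 3.5278 pm

Initial wavelength:
λ = λ' - Δλ
λ = 21.5278 - 3.5278
λ = 18.0000 pm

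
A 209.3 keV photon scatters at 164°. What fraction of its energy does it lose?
0.4455 (or 44.55%)

Calculate initial and final photon energies:

Initial: E₀ = 209.3 keV → λ₀ = 5.9238 pm
Compton shift: Δλ = 4.7586 pm
Final wavelength: λ' = 10.6824 pm
Final energy: E' = 116.0642 keV

Fractional energy loss:
(E₀ - E')/E₀ = (209.3000 - 116.0642)/209.3000
= 93.2358/209.3000
= 0.4455
= 44.55%

(Intermediate values are shown rounded; full precision is carried through to the final answer.)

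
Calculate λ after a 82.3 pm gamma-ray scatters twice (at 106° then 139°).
89.6526 pm

Apply Compton shift twice:

First scattering at θ₁ = 106°:
Δλ₁ = λ_C(1 - cos(106°))
Δλ₁ = 2.4263 × 1.2756
Δλ₁ = 3.0951 pm

After first scattering:
λ₁ = 82.3 + 3.0951 = 85.3951 pm

Second scattering at θ₂ = 139°:
Δλ₂ = λ_C(1 - cos(139°))
Δλ₂ = 2.4263 × 1.7547
Δλ₂ = 4.2575 pm

Final wavelength:
λ₂ = 85.3951 + 4.2575 = 89.6526 pm

Total shift: Δλ_total = 3.0951 + 4.2575 = 7.3526 pm

(Intermediate values are shown rounded; full precision is carried through to the final answer.)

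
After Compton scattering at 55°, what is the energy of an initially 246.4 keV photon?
204.3764 keV

First convert energy to wavelength:
λ = hc/E, with hc ≈ 1239.842 keV·pm (i.e. 1239.842 eV·nm)

For E = 246.4 keV = 246400 eV:
λ = 1239.842 keV·pm / 246.4 keV
λ = 5.0318 pm

Calculate the Compton shift:
Δλ = λ_C(1 - cos(55°)) = 2.4263 × 0.4264
Δλ = 1.0346 pm

Final wavelength:
λ' = 5.0318 + 1.0346 = 6.0665 pm

Final energy:
E' = hc/λ' = 1239.842 / 6.0665 = 204.3764 keV

(Intermediate values are shown rounded; full precision is carried through to the final answer.)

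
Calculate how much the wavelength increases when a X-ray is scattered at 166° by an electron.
4.7805 pm

Using the Compton scattering formula:
Δλ = λ_C(1 - cos θ)

where λ_C = h/(m_e·c) ≈ 2.4263 pm is the Compton wavelength of an electron.

For θ = 166°:
cos(166°) = -0.9703
1 - cos(166°) = 1.9703

Δλ = 2.4263 × 1.9703
Δλ = 4.7805 pm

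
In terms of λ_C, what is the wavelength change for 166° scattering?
1.9703 λ_C

The Compton shift formula is:
Δλ = λ_C(1 - cos θ)

Dividing both sides by λ_C:
Δλ/λ_C = 1 - cos θ

For θ = 166°:
Δλ/λ_C = 1 - cos(166°)
Δλ/λ_C = 1 - -0.9703
Δλ/λ_C = 1.9703

This means the shift is 1.9703 × λ_C = 4.7805 pm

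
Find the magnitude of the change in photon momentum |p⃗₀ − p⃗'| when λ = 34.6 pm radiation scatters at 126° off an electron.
3.2429e-23 kg·m/s

Photon momentum magnitude is p = h/λ.

Initial momentum:
p₀ = h/λ = 6.6261e-34/3.4600e-11 = 1.9150e-23 kg·m/s

After scattering:
λ' = λ + Δλ = 34.6 + 3.8525 = 38.4525 pm
p' = h/λ' = 6.6261e-34/3.8452e-11 = 1.7232e-23 kg·m/s

Momentum is a vector; the scattered photon's direction makes angle θ = 126° with the incident direction. The magnitude of the vector change Δp⃗ = p⃗₀ − p⃗' is found from the law of cosines:
|Δp⃗|² = p₀² + p'² − 2p₀p'cos θ
|Δp⃗|² = (1.9150e-23)² + (1.7232e-23)² − 2·1.9150e-23·1.7232e-23·cos(126°)
|Δp⃗| = 3.2429e-23 kg·m/s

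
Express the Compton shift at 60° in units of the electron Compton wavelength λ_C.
0.5000 λ_C

The Compton shift formula is:
Δλ = λ_C(1 - cos θ)

Dividing both sides by λ_C:
Δλ/λ_C = 1 - cos θ

For θ = 60°:
Δλ/λ_C = 1 - cos(60°)
Δλ/λ_C = 1 - 0.5000
Δλ/λ_C = 0.5000

This means the shift is 0.5000 × λ_C = 1.2132 pm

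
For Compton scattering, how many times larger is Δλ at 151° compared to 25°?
151° produces the larger shift by a factor of 20.008

Calculate both shifts using Δλ = λ_C(1 - cos θ):

For θ₁ = 25°:
Δλ₁ = 2.4263 × (1 - cos(25°))
Δλ₁ = 2.4263 × 0.0937
Δλ₁ = 0.2273 pm

For θ₂ = 151°:
Δλ₂ = 2.4263 × (1 - cos(151°))
Δλ₂ = 2.4263 × 1.8746
Δλ₂ = 4.5484 pm

The 151° angle produces the larger shift.
Ratio: 4.5484/0.2273 = 20.008

(Intermediate values are shown rounded; full precision is carried through to the final answer.)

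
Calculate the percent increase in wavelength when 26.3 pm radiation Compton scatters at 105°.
11.6133%

Calculate the Compton shift:
Δλ = λ_C(1 - cos(105°))
Δλ = 2.4263 × (1 - cos(105°))
Δλ = 2.4263 × 1.2588
Δλ = 3.0543 pm

Percentage change:
(Δλ/λ₀) × 100 = (3.0543/26.3) × 100
= 11.6133%

(Intermediate values are shown rounded; full precision is carried through to the final answer.)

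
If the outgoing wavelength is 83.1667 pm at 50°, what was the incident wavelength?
82.3000 pm

From λ' = λ + Δλ, we have λ = λ' - Δλ

First calculate the Compton shift:
Δλ = λ_C(1 - cos θ)
Δλ = 2.4263 × (1 - cos(50°))
Δλ = 2.4263 × 0.3572
Δλ = 0.8667 pm

Initial wavelength:
λ = λ' - Δλ
λ = 83.1667 - 0.8667
λ = 82.3000 pm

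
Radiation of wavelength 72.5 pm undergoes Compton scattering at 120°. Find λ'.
76.1395 pm

Using the Compton formula: λ' = λ + λ_C(1 − cos θ)

For θ = 120°, cos θ = -1/2 (exact) = -0.5000, so:
1 − cos 120° = 1 − (-1/2) = 1.5000

Δλ = λ_C × 1.5000 = 2.4263 × 1.5000 = 3.6395 pm

λ' = 72.5 + 3.6395 = 76.1395 pm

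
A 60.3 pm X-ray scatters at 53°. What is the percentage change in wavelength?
1.6022%

Calculate the Compton shift:
Δλ = λ_C(1 - cos(53°))
Δλ = 2.4263 × (1 - cos(53°))
Δλ = 2.4263 × 0.3982
Δλ = 0.9661 pm

Percentage change:
(Δλ/λ₀) × 100 = (0.9661/60.3) × 100
= 1.6022%

(Intermediate values are shown rounded; full precision is carried through to the final answer.)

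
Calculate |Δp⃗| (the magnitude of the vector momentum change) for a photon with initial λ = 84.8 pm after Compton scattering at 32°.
4.2983e-24 kg·m/s

Photon momentum magnitude is p = h/λ.

Initial momentum:
p₀ = h/λ = 6.6261e-34/8.4800e-11 = 7.8138e-24 kg·m/s

After scattering:
λ' = λ + Δλ = 84.8 + 0.3687 = 85.1687 pm
p' = h/λ' = 6.6261e-34/8.5169e-11 = 7.7799e-24 kg·m/s

Momentum is a vector; the scattered photon's direction makes angle θ = 32° with the incident direction. The magnitude of the vector change Δp⃗ = p⃗₀ − p⃗' is found from the law of cosines:
|Δp⃗|² = p₀² + p'² − 2p₀p'cos θ
|Δp⃗|² = (7.8138e-24)² + (7.7799e-24)² − 2·7.8138e-24·7.7799e-24·cos(32°)
|Δp⃗| = 4.2983e-24 kg·m/s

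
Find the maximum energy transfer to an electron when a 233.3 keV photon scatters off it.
111.3522 keV

Maximum energy transfer occurs at θ = 180° (backscattering).

Initial photon: E₀ = 233.3 keV → λ₀ = 5.3144 pm

Maximum Compton shift (at 180°):
Δλ_max = 2λ_C = 2 × 2.4263 = 4.8526 pm

Final wavelength:
λ' = 5.3144 + 4.8526 = 10.1670 pm

Minimum photon energy (maximum energy to electron):
E'_min = hc/λ' = 121.9478 keV

Maximum electron kinetic energy:
K_max = E₀ - E'_min = 233.3000 - 121.9478 = 111.3522 keV

(Intermediate values are shown rounded; full precision is carried through to the final answer.)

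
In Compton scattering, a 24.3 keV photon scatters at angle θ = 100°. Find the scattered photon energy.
23.0155 keV

First convert energy to wavelength:
λ = hc/E, with hc ≈ 1239.842 keV·pm (i.e. 1239.842 eV·nm)

For E = 24.3 keV = 24300 eV:
λ = 1239.842 keV·pm / 24.3 keV
λ = 51.0223 pm

Calculate the Compton shift:
Δλ = λ_C(1 - cos(100°)) = 2.4263 × 1.1736
Δλ = 2.8476 pm

Final wavelength:
λ' = 51.0223 + 2.8476 = 53.8699 pm

Final energy:
E' = hc/λ' = 1239.842 / 53.8699 = 23.0155 keV

(Intermediate values are shown rounded; full precision is carried through to the final answer.)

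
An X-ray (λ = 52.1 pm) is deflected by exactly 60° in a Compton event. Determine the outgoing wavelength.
53.3132 pm

Using the Compton formula: λ' = λ + λ_C(1 − cos θ)

For θ = 60°, cos θ = 1/2 (exact) = 0.5000, so:
1 − cos 60° = 1 − (1/2) = 0.5000

Δλ = λ_C × 0.5000 = 2.4263 × 0.5000 = 1.2132 pm

λ' = 52.1 + 1.2132 = 53.3132 pm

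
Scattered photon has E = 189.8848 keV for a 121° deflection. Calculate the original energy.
434.5001 keV

Convert final energy to wavelength (hc ≈ 1239.842 keV·pm):
λ' = hc/E' = 1239.842 / 189.8848 = 6.5294 pm

Calculate the Compton shift:
Δλ = λ_C(1 - cos(121°))
Δλ = 2.4263 × (1 - cos(121°))
Δλ = 3.6760 pm

Initial wavelength:
λ = λ' - Δλ = 6.5294 - 3.6760 = 2.8535 pm

Initial energy:
E = hc/λ = 1239.842 / 2.8535 = 434.5001 keV

(Intermediate values are shown rounded; full precision is carried through to the final answer.)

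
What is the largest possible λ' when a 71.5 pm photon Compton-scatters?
76.3526 pm (at θ = 180°)

The Compton shift is Δλ = λ_C(1 − cos θ).

Since cos θ ranges from −1 to 1, the factor (1 − cos θ) ranges from 0 to 2; the maximum shift occurs at θ = 180° (backscattering):
Δλ_max = 2λ_C = 2 × 2.4263 pm = 4.8526 pm

Maximum scattered wavelength:
λ'_max = λ₀ + Δλ_max = 71.5 + 4.8526 = 76.3526 pm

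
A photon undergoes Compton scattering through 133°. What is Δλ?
4.0810 pm

Using the Compton scattering formula:
Δλ = λ_C(1 - cos θ)

where λ_C = h/(m_e·c) ≈ 2.4263 pm is the Compton wavelength of an electron.

For θ = 133°:
cos(133°) = -0.6820
1 - cos(133°) = 1.6820

Δλ = 2.4263 × 1.6820
Δλ = 4.0810 pm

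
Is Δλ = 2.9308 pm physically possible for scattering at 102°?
Yes, consistent

Calculate the expected shift for θ = 102°:

Δλ_expected = λ_C(1 - cos(102°))
Δλ_expected = 2.4263 × (1 - cos(102°))
Δλ_expected = 2.4263 × 1.2079
Δλ_expected = 2.9308 pm

Given shift: 2.9308 pm
Expected shift: 2.9308 pm
Difference: 0.0000 pm

The values match. This is consistent with Compton scattering at the stated angle.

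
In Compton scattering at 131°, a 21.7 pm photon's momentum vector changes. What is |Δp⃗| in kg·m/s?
5.1268e-23 kg·m/s

Photon momentum magnitude is p = h/λ.

Initial momentum:
p₀ = h/λ = 6.6261e-34/2.1700e-11 = 3.0535e-23 kg·m/s

After scattering:
λ' = λ + Δλ = 21.7 + 4.0181 = 25.7181 pm
p' = h/λ' = 6.6261e-34/2.5718e-11 = 2.5764e-23 kg·m/s

Momentum is a vector; the scattered photon's direction makes angle θ = 131° with the incident direction. The magnitude of the vector change Δp⃗ = p⃗₀ − p⃗' is found from the law of cosines:
|Δp⃗|² = p₀² + p'² − 2p₀p'cos θ
|Δp⃗|² = (3.0535e-23)² + (2.5764e-23)² − 2·3.0535e-23·2.5764e-23·cos(131°)
|Δp⃗| = 5.1268e-23 kg·m/s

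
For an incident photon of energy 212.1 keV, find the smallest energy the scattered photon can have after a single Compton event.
115.8929 keV (at θ = 180°)

The scattered photon has minimum energy when its wavelength is maximum, i.e., when the Compton shift Δλ = λ_C(1 − cos θ) is maximum. This occurs at θ = 180° (backscattering), giving Δλ_max = 2λ_C = 4.8526 pm.

Initial wavelength: λ₀ = hc/E₀ = 5.8456 pm
Maximum final wavelength: λ'_max = λ₀ + 2λ_C = 5.8456 + 4.8526 = 10.6982 pm
Minimum final energy: E'_min = hc/λ'_max = 115.8929 keV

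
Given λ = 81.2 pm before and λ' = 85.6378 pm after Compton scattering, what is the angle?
146.00°

First find the wavelength shift:
Δλ = λ' - λ = 85.6378 - 81.2 = 4.4378 pm

Using Δλ = λ_C(1 - cos θ), with λ_C = h/(m_e·c) ≈ 2.42631024 pm:
cos θ = 1 - Δλ/λ_C
cos θ = 1 - 4.4378/2.42631024
cos θ = -0.829032

θ = arccos(-0.829032)
θ = 146.00°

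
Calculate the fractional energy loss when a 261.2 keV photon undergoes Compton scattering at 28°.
0.0565 (or 5.65%)

Calculate initial and final photon energies:

Initial: E₀ = 261.2 keV → λ₀ = 4.7467 pm
Compton shift: Δλ = 0.2840 pm
Final wavelength: λ' = 5.0307 pm
Final energy: E' = 246.4542 keV

Fractional energy loss:
(E₀ - E')/E₀ = (261.2000 - 246.4542)/261.2000
= 14.7458/261.2000
= 0.0565
= 5.65%

(Intermediate values are shown rounded; full precision is carried through to the final answer.)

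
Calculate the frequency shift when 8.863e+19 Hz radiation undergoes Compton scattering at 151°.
5.083e+19 Hz (decrease)

Convert frequency to wavelength (c = 299792458 m/s):
λ₀ = c/f₀ = 299792458/8.863e+19 = 3.3825167e-12 m = 3.3825 pm

Calculate Compton shift:
Δλ = λ_C(1 - cos(151°)) = 4.5484 pm

Final wavelength:
λ' = λ₀ + Δλ = 3.3825 + 4.5484 = 7.9309 pm

Final frequency:
f' = c/λ' = 299792458/7.9309257e-12 = 3.7800437e+19 Hz

Frequency shift (decrease):
Δf = f₀ - f' = 8.863e+19 - 3.7800437e+19 = 5.083e+19 Hz

(Intermediate values are shown rounded; full precision is carried through to the final answer.)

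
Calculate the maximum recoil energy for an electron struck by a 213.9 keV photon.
97.4718 keV

Maximum energy transfer occurs at θ = 180° (backscattering).

Initial photon: E₀ = 213.9 keV → λ₀ = 5.7964 pm

Maximum Compton shift (at 180°):
Δλ_max = 2λ_C = 2 × 2.4263 = 4.8526 pm

Final wavelength:
λ' = 5.7964 + 4.8526 = 10.6490 pm

Minimum photon energy (maximum energy to electron):
E'_min = hc/λ' = 116.4282 keV

Maximum electron kinetic energy:
K_max = E₀ - E'_min = 213.9000 - 116.4282 = 97.4718 keV

(Intermediate values are shown rounded; full precision is carried through to the final answer.)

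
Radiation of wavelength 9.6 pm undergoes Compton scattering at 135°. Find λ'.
13.7420 pm

Using the Compton formula: λ' = λ + λ_C(1 − cos θ)

For θ = 135°, cos θ = -√2/2 (exact) ≈ -0.7071, so:
1 − cos 135° = 1 − (-√2/2) ≈ 1.7071

Δλ = λ_C × 1.7071 = 2.4263 × 1.7071 = 4.1420 pm

λ' = 9.6 + 4.1420 = 13.7420 pm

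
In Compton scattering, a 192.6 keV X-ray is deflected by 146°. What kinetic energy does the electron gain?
78.5937 keV

By energy conservation: K_e = E_initial - E_final

First find the scattered photon energy:
Initial wavelength: λ = hc/E = 6.4374 pm
Compton shift: Δλ = λ_C(1 - cos(146°)) = 4.4378 pm
Final wavelength: λ' = 6.4374 + 4.4378 = 10.8752 pm
Final photon energy: E' = hc/λ' = 114.0063 keV

Electron kinetic energy:
K_e = E - E' = 192.6000 - 114.0063 = 78.5937 keV

(Intermediate values are shown rounded; full precision is carried through to the final answer.)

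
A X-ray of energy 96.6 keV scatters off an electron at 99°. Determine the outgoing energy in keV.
79.2704 keV

First convert energy to wavelength:
λ = hc/E, with hc ≈ 1239.842 keV·pm (i.e. 1239.842 eV·nm)

For E = 96.6 keV = 96600 eV:
λ = 1239.842 keV·pm / 96.6 keV
λ = 12.8348 pm

Calculate the Compton shift:
Δλ = λ_C(1 - cos(99°)) = 2.4263 × 1.1564
Δλ = 2.8059 pm

Final wavelength:
λ' = 12.8348 + 2.8059 = 15.6407 pm

Final energy:
E' = hc/λ' = 1239.842 / 15.6407 = 79.2704 keV

(Intermediate values are shown rounded; full precision is carried through to the final answer.)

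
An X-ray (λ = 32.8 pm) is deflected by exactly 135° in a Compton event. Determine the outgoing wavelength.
36.9420 pm

Using the Compton formula: λ' = λ + λ_C(1 − cos θ)

For θ = 135°, cos θ = -√2/2 (exact) ≈ -0.7071, so:
1 − cos 135° = 1 − (-√2/2) ≈ 1.7071

Δλ = λ_C × 1.7071 = 2.4263 × 1.7071 = 4.1420 pm

λ' = 32.8 + 4.1420 = 36.9420 pm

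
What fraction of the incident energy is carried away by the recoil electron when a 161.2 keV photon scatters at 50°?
0.1013 (or 10.13%)

Calculate initial and final photon energies:

Initial: E₀ = 161.2 keV → λ₀ = 7.6913 pm
Compton shift: Δλ = 0.8667 pm
Final wavelength: λ' = 8.5580 pm
Final energy: E' = 144.8746 keV

Fractional energy loss:
(E₀ - E')/E₀ = (161.2000 - 144.8746)/161.2000
= 16.3254/161.2000
= 0.1013
= 10.13%

(Intermediate values are shown rounded; full precision is carried through to the final answer.)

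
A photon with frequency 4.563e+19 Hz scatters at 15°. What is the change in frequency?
5.670e+17 Hz (decrease)

Convert frequency to wavelength (c = 299792458 m/s):
λ₀ = c/f₀ = 299792458/4.563e+19 = 6.5700736e-12 m = 6.5701 pm

Calculate Compton shift:
Δλ = λ_C(1 - cos(15°)) = 0.0827 pm

Final wavelength:
λ' = λ₀ + Δλ = 6.5701 + 0.0827 = 6.6527 pm

Final frequency:
f' = c/λ' = 299792458/6.6527481e-12 = 4.5062950e+19 Hz

Frequency shift (decrease):
Δf = f₀ - f' = 4.563e+19 - 4.5062950e+19 = 5.670e+17 Hz

(Intermediate values are shown rounded; full precision is carried through to the final answer.)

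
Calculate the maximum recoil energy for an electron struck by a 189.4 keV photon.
80.6303 keV

Maximum energy transfer occurs at θ = 180° (backscattering).

Initial photon: E₀ = 189.4 keV → λ₀ = 6.5462 pm

Maximum Compton shift (at 180°):
Δλ_max = 2λ_C = 2 × 2.4263 = 4.8526 pm

Final wavelength:
λ' = 6.5462 + 4.8526 = 11.3988 pm

Minimum photon energy (maximum energy to electron):
E'_min = hc/λ' = 108.7697 keV

Maximum electron kinetic energy:
K_max = E₀ - E'_min = 189.4000 - 108.7697 = 80.6303 keV

(Intermediate values are shown rounded; full precision is carried through to the final answer.)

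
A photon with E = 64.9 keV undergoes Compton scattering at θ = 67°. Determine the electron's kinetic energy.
4.6613 keV

By energy conservation: K_e = E_initial - E_final

First find the scattered photon energy:
Initial wavelength: λ = hc/E = 19.1039 pm
Compton shift: Δλ = λ_C(1 - cos(67°)) = 1.4783 pm
Final wavelength: λ' = 19.1039 + 1.4783 = 20.5822 pm
Final photon energy: E' = hc/λ' = 60.2387 keV

Electron kinetic energy:
K_e = E - E' = 64.9000 - 60.2387 = 4.6613 keV

(Intermediate values are shown rounded; full precision is carried through to the final answer.)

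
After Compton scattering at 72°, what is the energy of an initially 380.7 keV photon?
251.3219 keV

First convert energy to wavelength:
λ = hc/E, with hc ≈ 1239.842 keV·pm (i.e. 1239.842 eV·nm)

For E = 380.7 keV = 380700 eV:
λ = 1239.842 keV·pm / 380.7 keV
λ = 3.2567 pm

Calculate the Compton shift:
Δλ = λ_C(1 - cos(72°)) = 2.4263 × 0.6910
Δλ = 1.6765 pm

Final wavelength:
λ' = 3.2567 + 1.6765 = 4.9333 pm

Final energy:
E' = hc/λ' = 1239.842 / 4.9333 = 251.3219 keV

(Intermediate values are shown rounded; full precision is carried through to the final answer.)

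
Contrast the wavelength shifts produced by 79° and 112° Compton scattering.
112° produces the larger shift by a factor of 1.699

Calculate both shifts using Δλ = λ_C(1 - cos θ):

For θ₁ = 79°:
Δλ₁ = 2.4263 × (1 - cos(79°))
Δλ₁ = 2.4263 × 0.8092
Δλ₁ = 1.9633 pm

For θ₂ = 112°:
Δλ₂ = 2.4263 × (1 - cos(112°))
Δλ₂ = 2.4263 × 1.3746
Δλ₂ = 3.3352 pm

The 112° angle produces the larger shift.
Ratio: 3.3352/1.9633 = 1.699

(Intermediate values are shown rounded; full precision is carried through to the final answer.)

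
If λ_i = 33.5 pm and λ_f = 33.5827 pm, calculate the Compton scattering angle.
15.00°

First find the wavelength shift:
Δλ = λ' - λ = 33.5827 - 33.5 = 0.0827 pm

Using Δλ = λ_C(1 - cos θ), with λ_C = h/(m_e·c) ≈ 2.42631024 pm:
cos θ = 1 - Δλ/λ_C
cos θ = 1 - 0.0827/2.42631024
cos θ = 0.965915

θ = arccos(0.965915)
θ = 15.00°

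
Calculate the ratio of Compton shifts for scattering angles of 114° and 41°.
114° produces the larger shift by a factor of 5.735

Calculate both shifts using Δλ = λ_C(1 - cos θ):

For θ₁ = 41°:
Δλ₁ = 2.4263 × (1 - cos(41°))
Δλ₁ = 2.4263 × 0.2453
Δλ₁ = 0.5952 pm

For θ₂ = 114°:
Δλ₂ = 2.4263 × (1 - cos(114°))
Δλ₂ = 2.4263 × 1.4067
Δλ₂ = 3.4132 pm

The 114° angle produces the larger shift.
Ratio: 3.4132/0.5952 = 5.735

(Intermediate values are shown rounded; full precision is carried through to the final answer.)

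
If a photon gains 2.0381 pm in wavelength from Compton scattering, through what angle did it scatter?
80.79°

From the Compton formula Δλ = λ_C(1 - cos θ), we can solve for θ:

cos θ = 1 - Δλ/λ_C

Given:
- Δλ = 2.0381 pm
- λ_C = h/(m_e·c) ≈ 2.42631024 pm

cos θ = 1 - 2.0381/2.42631024
cos θ = 1 - 0.840000
cos θ = 0.160000

θ = arccos(0.160000)
θ = 80.79°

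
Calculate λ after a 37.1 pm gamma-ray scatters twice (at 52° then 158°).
42.7085 pm

Apply Compton shift twice:

First scattering at θ₁ = 52°:
Δλ₁ = λ_C(1 - cos(52°))
Δλ₁ = 2.4263 × 0.3843
Δλ₁ = 0.9325 pm

After first scattering:
λ₁ = 37.1 + 0.9325 = 38.0325 pm

Second scattering at θ₂ = 158°:
Δλ₂ = λ_C(1 - cos(158°))
Δλ₂ = 2.4263 × 1.9272
Δλ₂ = 4.6759 pm

Final wavelength:
λ₂ = 38.0325 + 4.6759 = 42.7085 pm

Total shift: Δλ_total = 0.9325 + 4.6759 = 5.6085 pm

(Intermediate values are shown rounded; full precision is carried through to the final answer.)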